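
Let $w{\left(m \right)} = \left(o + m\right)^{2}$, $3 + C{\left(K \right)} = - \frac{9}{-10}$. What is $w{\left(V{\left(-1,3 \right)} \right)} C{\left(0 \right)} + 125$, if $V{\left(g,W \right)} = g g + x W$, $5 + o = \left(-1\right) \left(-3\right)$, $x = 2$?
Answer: $\frac{145}{2} \approx 72.5$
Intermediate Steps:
$C{\left(K \right)} = - \frac{21}{10}$ ($C{\left(K \right)} = -3 - \frac{9}{-10} = -3 - - \frac{9}{10} = -3 + \frac{9}{10} = - \frac{21}{10}$)
$o = -2$ ($o = -5 - -3 = -5 + 3 = -2$)
$V{\left(g,W \right)} = g^{2} + 2 W$ ($V{\left(g,W \right)} = g g + 2 W = g^{2} + 2 W$)
$w{\left(m \right)} = \left(-2 + m\right)^{2}$
$w{\left(V{\left(-1,3 \right)} \right)} C{\left(0 \right)} + 125 = \left(-2 + \left(\left(-1\right)^{2} + 2 \cdot 3\right)\right)^{2} \left(- \frac{21}{10}\right) + 125 = \left(-2 + \left(1 + 6\right)\right)^{2} \left(- \frac{21}{10}\right) + 125 = \left(-2 + 7\right)^{2} \left(- \frac{21}{10}\right) + 125 = 5^{2} \left(- \frac{21}{10}\right) + 125 = 25 \left(- \frac{21}{10}\right) + 125 = - \frac{105}{2} + 125 = \frac{145}{2}$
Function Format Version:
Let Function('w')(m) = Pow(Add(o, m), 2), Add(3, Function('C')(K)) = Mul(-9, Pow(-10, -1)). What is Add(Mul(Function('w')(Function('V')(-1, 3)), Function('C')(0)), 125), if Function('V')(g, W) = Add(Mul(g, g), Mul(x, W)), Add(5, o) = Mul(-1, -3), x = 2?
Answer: Rational(145, 2) ≈ 72.500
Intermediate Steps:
Function('C')(K) = Rational(-21, 10) (Function('C')(K) = Add(-3, Mul(-9, Pow(-10, -1))) = Add(-3, Mul(-9, Rational(-1, 10))) = Add(-3, Rational(9, 10)) = Rational(-21, 10))
o = -2 (o = Add(-5, Mul(-1, -3)) = Add(-5, 3) = -2)
Function('V')(g, W) = Add(Pow(g, 2), Mul(2, W)) (Function('V')(g, W) = Add(Mul(g, g), Mul(2, W)) = Add(Pow(g, 2), Mul(2, W)))
Function('w')(m) = Pow(Add(-2, m), 2)
Add(Mul(Function('w')(Function('V')(-1, 3)), Function('C')(0)), 125) = Add(Mul(Pow(Add(-2, Add(Pow(-1, 2), Mul(2, 3))), 2), Rational(-21, 10)), 125) = Add(Mul(Pow(Add(-2, Add(1, 6)), 2), Rational(-21, 10)), 125) = Add(Mul(Pow(Add(-2, 7), 2), Rational(-21, 10)), 125) = Add(Mul(Pow(5, 2), Rational(-21, 10)), 125) = Add(Mul(25, Rational(-21, 10)), 125) = Add(Rational(-105, 2), 125) = Rational(145, 2)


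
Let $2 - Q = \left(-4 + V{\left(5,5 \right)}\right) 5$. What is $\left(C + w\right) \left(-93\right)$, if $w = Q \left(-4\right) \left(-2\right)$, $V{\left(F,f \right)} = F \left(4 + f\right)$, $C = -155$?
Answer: $165447$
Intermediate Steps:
$Q = -203$ ($Q = 2 - \left(-4 + 5 \left(4 + 5\right)\right) 5 = 2 - \left(-4 + 5 \cdot 9\right) 5 = 2 - \left(-4 + 45\right) 5 = 2 - 41 \cdot 5 = 2 - 205 = -203$)
$w = -1624$ ($w = \left(-203\right) \left(-4\right) \left(-2\right) = 812 \left(-2\right) = -1624$)
$\left(C + w\right) \left(-93\right) = \left(-155 - 1624\right) \left(-93\right) = \left(-1779\right) \left(-93\right) = 165447$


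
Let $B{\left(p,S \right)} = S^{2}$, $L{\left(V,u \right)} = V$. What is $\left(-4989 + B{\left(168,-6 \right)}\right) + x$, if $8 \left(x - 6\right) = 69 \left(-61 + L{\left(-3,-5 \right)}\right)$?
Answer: $-5499$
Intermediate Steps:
$x = -546$ ($x = 6 + \frac{69 \left(-61 - 3\right)}{8} = 6 + \frac{69 \left(-64\right)}{8} = 6 + \frac{1}{8} \left(-4416\right) = 6 - 552 = -546$)
$\left(-4989 + B{\left(168,-6 \right)}\right) + x = \left(-4989 + \left(-6\right)^{2}\right) - 546 = \left(-4989 + 36\right) - 546 = -4953 - 546 = -5499$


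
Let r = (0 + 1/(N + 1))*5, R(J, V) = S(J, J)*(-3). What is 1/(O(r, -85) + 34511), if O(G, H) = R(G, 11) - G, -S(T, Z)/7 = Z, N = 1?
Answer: 1/34561 ≈ 2.8934e-5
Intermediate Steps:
S(T, Z) = -7*Z
R(J, V) = 21*J (R(J, V) = -7*J*(-3) = 21*J)
r = 5/2 (r = (0 + 1/(1 + 1))*5 = (0 + 1/2)*5 = (0 + ½)*5 = (½)*5 = 5/2 ≈ 2.5000)
O(G, H) = 20*G (O(G, H) = 21*G - G = 20*G)
1/(O(r, -85) + 34511) = 1/(20*(5/2) + 34511) = 1/(50 + 34511) = 1/34561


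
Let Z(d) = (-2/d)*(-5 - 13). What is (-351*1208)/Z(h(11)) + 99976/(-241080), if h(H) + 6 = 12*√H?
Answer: 2129567683/30135 - 141336*√11 ≈ -3.9809e+5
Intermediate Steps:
h(H) = -6 + 12*√H
Z(d) = 36/d (Z(d) = -2/d*(-18) = 36/d)
(-351*1208)/Z(h(11)) + 99976/(-241080) = (-351*1208)/((36/(-6 + 12*√11))) + 99976/(-241080) = -424008*(-⅙ + √11/3) + 99976*(-1/241080) = (70668 - 141336*√11) - 12497/30135 = 2129567683/30135 - 141336*√11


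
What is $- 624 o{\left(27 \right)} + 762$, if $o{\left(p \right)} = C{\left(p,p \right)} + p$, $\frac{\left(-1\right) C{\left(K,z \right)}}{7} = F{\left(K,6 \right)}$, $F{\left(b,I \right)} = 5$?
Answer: $5754$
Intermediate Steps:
$C{\left(K,z \right)} = -35$ ($C{\left(K,z \right)} = \left(-7\right) 5 = -35$)
$o{\left(p \right)} = -35 + p$
$- 624 o{\left(27 \right)} + 762 = - 624 \left(-35 + 27\right) + 762 = \left(-624\right) \left(-8\right) + 762 = 4992 + 762 = 5754$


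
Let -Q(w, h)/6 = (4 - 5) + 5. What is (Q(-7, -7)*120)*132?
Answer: -380160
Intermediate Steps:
Q(w, h) = -24 (Q(w, h) = -6*((4 - 5) + 5) = -6*(-1 + 5) = -6*4 = -24)
(Q(-7, -7)*120)*132 = -24*120*132 = -2880*132 = -380160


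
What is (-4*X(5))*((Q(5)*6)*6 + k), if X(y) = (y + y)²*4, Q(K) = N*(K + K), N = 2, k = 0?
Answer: -1152000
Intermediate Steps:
Q(K) = 4*K (Q(K) = 2*(K + K) = 2*(2*K) = 4*K)
X(y) = 16*y² (X(y) = (2*y)²*4 = (4*y²)*4 = 16*y²)
(-4*X(5))*((Q(5)*6)*6 + k) = (-64*5²)*(((4*5)*6)*6 + 0) = (-64*25)*((20*6)*6 + 0) = (-4*400)*(120*6 + 0) = -1600*(720 + 0) = -1600*720 = -1152000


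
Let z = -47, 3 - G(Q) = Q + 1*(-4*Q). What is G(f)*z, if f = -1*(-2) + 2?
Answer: -705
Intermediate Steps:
f = 4 (f = 2 + 2 = 4)
G(Q) = 3 + 3*Q (G(Q) = 3 - (Q + 1*(-4*Q)) = 3 - (Q - 4*Q) = 3 - (-3)*Q = 3 + 3*Q)
G(f)*z = (3 + 3*4)*(-47) = (3 + 12)*(-47) = 15*(-47) = -705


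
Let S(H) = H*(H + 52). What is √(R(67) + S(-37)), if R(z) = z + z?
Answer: I*√421 ≈ 20.518*I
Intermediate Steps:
R(z) = 2*z
S(H) = H*(52 + H)
√(R(67) + S(-37)) = √(2*67 - 37*(52 - 37)) = √(134 - 37*15) = √(134 - 555) = √(-421) = I*√421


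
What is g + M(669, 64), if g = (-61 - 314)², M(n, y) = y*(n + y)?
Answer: 187537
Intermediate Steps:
g = 140625 (g = (-375)² = 140625)
g + M(669, 64) = 140625 + 64*(669 + 64) = 140625 + 64*733 = 140625 + 46912 = 187537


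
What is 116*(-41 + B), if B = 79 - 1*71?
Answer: -3828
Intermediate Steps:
B = 8 (B = 79 - 71 = 8)
116*(-41 + B) = 116*(-41 + 8) = 116*(-33) = -3828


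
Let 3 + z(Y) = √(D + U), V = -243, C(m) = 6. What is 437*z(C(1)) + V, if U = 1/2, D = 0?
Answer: -1554 + 437*√2/2 ≈ -1245.0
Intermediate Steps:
U = ½ ≈ 0.50000
z(Y) = -3 + √2/2 (z(Y) = -3 + √(0 + ½) = -3 + √(½) = -3 + √2/2)
437*z(C(1)) + V = 437*(-3 + √2/2) - 243 = (-1311 + 437*√2/2) - 243 = -1554 + 437*√2/2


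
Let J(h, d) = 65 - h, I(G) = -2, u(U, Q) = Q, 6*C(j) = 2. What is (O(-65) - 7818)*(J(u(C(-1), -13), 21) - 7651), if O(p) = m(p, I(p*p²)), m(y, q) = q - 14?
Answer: 59326882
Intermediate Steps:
C(j) = ⅓ (C(j) = (⅙)*2 = ⅓)
m(y, q) = -14 + q
O(p) = -16 (O(p) = -14 - 2 = -16)
(O(-65) - 7818)*(J(u(C(-1), -13), 21) - 7651) = (-16 - 7818)*((65 - 1*(-13)) - 7651) = -7834*((65 + 13) - 7651) = -7834*(78 - 7651) = -7834*(-7573) = 59326882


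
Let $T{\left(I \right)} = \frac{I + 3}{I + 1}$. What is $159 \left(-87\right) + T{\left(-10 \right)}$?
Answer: $- \frac{124490}{9} \approx -13832.0$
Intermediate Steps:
$T{\left(I \right)} = \frac{3 + I}{1 + I}$
$159 \left(-87\right) + T{\left(-10 \right)} = 159 \left(-87\right) + \frac{3 - 10}{1 - 10} = -13833 + \frac{1}{-9} \left(-7\right) = -13833 - - \frac{7}{9} = -13833 + \frac{7}{9} = - \frac{124490}{9}$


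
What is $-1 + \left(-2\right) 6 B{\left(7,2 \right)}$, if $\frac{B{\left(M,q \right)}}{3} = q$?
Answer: $-73$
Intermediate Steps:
$B{\left(M,q \right)} = 3 q$
$-1 + \left(-2\right) 6 B{\left(7,2 \right)} = -1 + \left(-2\right) 6 \cdot 3 \cdot 2 = -1 - 72 = -73$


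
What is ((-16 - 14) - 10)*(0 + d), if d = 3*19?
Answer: -2280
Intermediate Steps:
d = 57
((-16 - 14) - 10)*(0 + d) = ((-16 - 14) - 10)*(0 + 57) = (-30 - 10)*57 = -40*57 = -2280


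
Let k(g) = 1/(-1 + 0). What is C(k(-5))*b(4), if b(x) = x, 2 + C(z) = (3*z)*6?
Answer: -80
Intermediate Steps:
k(g) = -1 (k(g) = 1/(-1) = -1)
C(z) = -2 + 18*z (C(z) = -2 + (3*z)*6 = -2 + 18*z)
C(k(-5))*b(4) = (-2 + 18*(-1))*4 = (-2 - 18)*4 = -20*4 = -80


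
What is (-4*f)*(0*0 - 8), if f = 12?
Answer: 384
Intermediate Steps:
(-4*f)*(0*0 - 8) = (-4*12)*(0*0 - 8) = -48*(0 - 8) = -48*(-8) = 384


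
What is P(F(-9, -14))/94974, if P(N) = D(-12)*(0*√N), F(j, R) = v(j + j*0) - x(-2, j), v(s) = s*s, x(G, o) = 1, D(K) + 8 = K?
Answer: 0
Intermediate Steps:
D(K) = -8 + K
v(s) = s²
F(j, R) = -1 + j² (F(j, R) = (j + j*0)² - 1*1 = (j + 0)² - 1 = j² - 1 = -1 + j²)
P(N) = 0 (P(N) = (-8 - 12)*(0*√N) = -20*0 = 0)
P(F(-9, -14))/94974 = 0/94974 = 0*(1/94974) = 0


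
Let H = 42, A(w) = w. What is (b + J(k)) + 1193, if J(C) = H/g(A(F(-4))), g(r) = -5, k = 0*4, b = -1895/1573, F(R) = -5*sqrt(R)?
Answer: 9307404/7865 ≈ 1183.4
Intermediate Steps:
b = -1895/1573 (b = -1895*1/1573 = -1895/1573 ≈ -1.2047)
k = 0
J(C) = -42/5 (J(C) = 42/(-5) = 42*(-1/5) = -42/5)
(b + J(k)) + 1193 = (-1895/1573 - 42/5) + 1193 = -75541/7865 + 1193 = 9307404/7865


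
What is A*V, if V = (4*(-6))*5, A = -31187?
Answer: 3742440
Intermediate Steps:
V = -120 (V = -24*5 = -120)
A*V = -31187*(-120) = 3742440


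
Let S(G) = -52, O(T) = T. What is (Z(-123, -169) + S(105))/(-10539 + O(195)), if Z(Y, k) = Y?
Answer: 175/10344 ≈ 0.016918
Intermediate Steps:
(Z(-123, -169) + S(105))/(-10539 + O(195)) = (-123 - 52)/(-10539 + 195) = -175/(-10344) = -175*(-1/10344) = 175/10344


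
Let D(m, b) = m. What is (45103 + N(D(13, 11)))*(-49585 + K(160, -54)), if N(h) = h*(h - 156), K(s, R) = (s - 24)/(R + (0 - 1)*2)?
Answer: -15010511328/7 ≈ -2.1444e+9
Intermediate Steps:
K(s, R) = (-24 + s)/(-2 + R) (K(s, R) = (-24 + s)/(R - 1*2) = (-24 + s)/(R - 2) = (-24 + s)/(-2 + R))
N(h) = h*(-156 + h)
(45103 + N(D(13, 11)))*(-49585 + K(160, -54)) = (45103 + 13*(-156 + 13))*(-49585 + (-24 + 160)/(-2 - 54)) = (45103 + 13*(-143))*(-49585 + 136/(-56)) = (45103 - 1859)*(-49585 - 1/56*136) = 43244*(-49585 - 17/7) = 43244*(-347112/7) = -15010511328/7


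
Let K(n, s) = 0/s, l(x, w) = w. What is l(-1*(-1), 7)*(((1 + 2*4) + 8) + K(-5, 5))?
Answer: 119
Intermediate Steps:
K(n, s) = 0
l(-1*(-1), 7)*(((1 + 2*4) + 8) + K(-5, 5)) = 7*(((1 + 2*4) + 8) + 0) = 7*(((1 + 8) + 8) + 0) = 7*((9 + 8) + 0) = 7*(17 + 0) = 7*17 = 119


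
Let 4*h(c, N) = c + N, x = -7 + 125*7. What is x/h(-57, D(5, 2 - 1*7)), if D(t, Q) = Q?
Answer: -56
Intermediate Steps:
x = 868 (x = -7 + 875 = 868)
h(c, N) = N/4 + c/4 (h(c, N) = (c + N)/4 = (N + c)/4 = N/4 + c/4)
x/h(-57, D(5, 2 - 1*7)) = 868/((2 - 1*7)/4 + (¼)*(-57)) = 868/((2 - 7)/4 - 57/4) = 868/((¼)*(-5) - 57/4) = 868/(-5/4 - 57/4) = 868/(-31/2) = 868*(-2/31) = -56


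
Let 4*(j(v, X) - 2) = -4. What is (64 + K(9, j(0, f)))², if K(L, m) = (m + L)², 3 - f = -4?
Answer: 26896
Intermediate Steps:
f = 7 (f = 3 - 1*(-4) = 3 + 4 = 7)
j(v, X) = 1 (j(v, X) = 2 + (¼)*(-4) = 2 - 1 = 1)
K(L, m) = (L + m)²
(64 + K(9, j(0, f)))² = (64 + (9 + 1)²)² = (64 + 10²)² = (64 + 100)² = 164² = 26896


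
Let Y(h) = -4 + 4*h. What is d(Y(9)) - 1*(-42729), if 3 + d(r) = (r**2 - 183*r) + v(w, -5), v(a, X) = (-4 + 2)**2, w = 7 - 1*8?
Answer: 37898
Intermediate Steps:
w = -1 (w = 7 - 8 = -1)
v(a, X) = 4 (v(a, X) = (-2)**2 = 4)
d(r) = 1 + r**2 - 183*r (d(r) = -3 + ((r**2 - 183*r) + 4) = -3 + (4 + r**2 - 183*r) = 1 + r**2 - 183*r)
d(Y(9)) - 1*(-42729) = (1 + (-4 + 4*9)**2 - 183*(-4 + 4*9)) - 1*(-42729) = (1 + (-4 + 36)**2 - 183*(-4 + 36)) + 42729 = (1 + 32**2 - 183*32) + 42729 = (1 + 1024 - 5856) + 42729 = -4831 + 42729 = 37898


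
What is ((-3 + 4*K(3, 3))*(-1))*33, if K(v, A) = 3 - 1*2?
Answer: -33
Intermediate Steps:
K(v, A) = 1 (K(v, A) = 3 - 2 = 1)
((-3 + 4*K(3, 3))*(-1))*33 = ((-3 + 4*1)*(-1))*33 = ((-3 + 4)*(-1))*33 = (1*(-1))*33 = -1*33 = -33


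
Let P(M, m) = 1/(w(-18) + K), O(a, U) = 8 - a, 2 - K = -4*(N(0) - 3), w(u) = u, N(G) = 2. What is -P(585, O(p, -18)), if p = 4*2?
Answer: 1/20 ≈ 0.050000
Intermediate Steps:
K = -2 (K = 2 - (-4)*(2 - 3) = 2 - (-4)*(-1) = 2 - 1*4 = 2 - 4 = -2)
p = 8
P(M, m) = -1/20 (P(M, m) = 1/(-18 - 2) = 1/(-20) = -1/20)
-P(585, O(p, -18)) = -1*(-1/20) = 1/20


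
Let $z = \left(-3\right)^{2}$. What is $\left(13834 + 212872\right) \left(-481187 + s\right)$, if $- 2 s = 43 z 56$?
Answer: $-111544566238$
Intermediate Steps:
$z = 9$
$s = -10836$ ($s = - \frac{43 \cdot 9 \cdot 56}{2} = - \frac{387 \cdot 56}{2} = \left(- \frac{1}{2}\right) 21672 = -10836$)
$\left(13834 + 212872\right) \left(-481187 + s\right) = \left(13834 + 212872\right) \left(-481187 - 10836\right) = 226706 \left(-492023\right) = -111544566238$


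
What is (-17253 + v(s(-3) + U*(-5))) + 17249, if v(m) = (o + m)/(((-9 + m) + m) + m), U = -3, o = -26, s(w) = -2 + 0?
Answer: -133/30 ≈ -4.4333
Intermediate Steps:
s(w) = -2
v(m) = (-26 + m)/(-9 + 3*m) (v(m) = (-26 + m)/(((-9 + m) + m) + m) = (-26 + m)/((-9 + 2*m) + m) = (-26 + m)/(-9 + 3*m))
(-17253 + v(s(-3) + U*(-5))) + 17249 = (-17253 + (-26 + (-2 - 3*(-5)))/(3*(-3 + (-2 - 3*(-5))))) + 17249 = (-17253 + (-26 + (-2 + 15))/(3*(-3 + (-2 + 15)))) + 17249 = (-17253 + (-26 + 13)/(3*(-3 + 13))) + 17249 = (-17253 + (⅓)*(-13)/10) + 17249 = (-17253 + (⅓)*(⅒)*(-13)) + 17249 = (-17253 - 13/30) + 17249 = -517603/30 + 17249 = -133/30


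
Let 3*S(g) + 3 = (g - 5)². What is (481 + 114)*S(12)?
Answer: 27370/3 ≈ 9123.3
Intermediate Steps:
S(g) = -1 + (-5 + g)²/3 (S(g) = -1 + (g - 5)²/3 = -1 + (-5 + g)²/3)
(481 + 114)*S(12) = (481 + 114)*(-1 + (-5 + 12)²/3) = 595*(-1 + (⅓)*7²) = 595*(-1 + (⅓)*49) = 595*(-1 + 49/3) = 595*(46/3) = 27370/3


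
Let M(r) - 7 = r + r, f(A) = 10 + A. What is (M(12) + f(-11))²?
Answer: 900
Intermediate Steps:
M(r) = 7 + 2*r (M(r) = 7 + (r + r) = 7 + 2*r)
(M(12) + f(-11))² = ((7 + 2*12) + (10 - 11))² = ((7 + 24) - 1)² = (31 - 1)² = 30² = 900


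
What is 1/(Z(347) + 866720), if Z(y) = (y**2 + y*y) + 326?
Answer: 1/1107864 ≈ 9.0264e-7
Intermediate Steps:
Z(y) = 326 + 2*y**2 (Z(y) = (y**2 + y**2) + 326 = 2*y**2 + 326 = 326 + 2*y**2)
1/(Z(347) + 866720) = 1/((326 + 2*347**2) + 866720) = 1/((326 + 2*120409) + 866720) = 1/((326 + 240818) + 866720) = 1/(241144 + 866720) = 1/1107864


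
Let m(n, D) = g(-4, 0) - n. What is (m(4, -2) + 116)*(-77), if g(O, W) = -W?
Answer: -8624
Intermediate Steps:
m(n, D) = -n (m(n, D) = -1*0 - n = 0 - n = -n)
(m(4, -2) + 116)*(-77) = (-1*4 + 116)*(-77) = (-4 + 116)*(-77) = 112*(-77) = -8624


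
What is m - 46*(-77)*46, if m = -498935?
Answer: -336003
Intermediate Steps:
m - 46*(-77)*46 = -498935 - 46*(-77)*46 = -498935 - (-3542)*46 = -498935 - 1*(-162932) = -498935 + 162932 = -336003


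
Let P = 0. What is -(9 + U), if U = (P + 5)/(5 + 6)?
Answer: -104/11 ≈ -9.4545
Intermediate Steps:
U = 5/11 (U = (0 + 5)/(5 + 6) = 5/11 ≈ 0.45455)
-(9 + U) = -(9 + 5/11) = -1*104/11 = -104/11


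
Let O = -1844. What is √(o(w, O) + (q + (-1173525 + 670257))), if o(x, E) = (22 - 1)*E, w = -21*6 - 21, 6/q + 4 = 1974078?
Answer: 3*I*√58670154599857993/987037 ≈ 736.2*I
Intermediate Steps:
q = 3/987037 (q = 6/(-4 + 1974078) = 6/1974074 = 6*(1/1974074) = 3/987037 ≈ 3.0394e-6)
w = -147 (w = -126 - 21 = -147)
o(x, E) = 21*E
√(o(w, O) + (q + (-1173525 + 670257))) = √(21*(-1844) + (3/987037 + (-1173525 + 670257))) = √(-38724 + (3/987037 - 503268)) = √(-38724 - 496744136913/987037) = √(-534966157701/987037) = 3*I*√58670154599857993/987037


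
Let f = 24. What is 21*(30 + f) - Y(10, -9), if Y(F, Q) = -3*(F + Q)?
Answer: 1137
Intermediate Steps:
Y(F, Q) = -3*F - 3*Q
21*(30 + f) - Y(10, -9) = 21*(30 + 24) - (-3*10 - 3*(-9)) = 21*54 - (-30 + 27) = 1134 - 1*(-3) = 1134 + 3 = 1137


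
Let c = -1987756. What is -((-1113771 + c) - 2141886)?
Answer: 5243413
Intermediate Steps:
-((-1113771 + c) - 2141886) = -((-1113771 - 1987756) - 2141886) = -(-3101527 - 2141886) = -1*(-5243413) = 5243413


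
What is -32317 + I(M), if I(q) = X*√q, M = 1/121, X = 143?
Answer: -32304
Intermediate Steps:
M = 1/121 ≈ 0.0082645
I(q) = 143*√q
-32317 + I(M) = -32317 + 143*√(1/121) = -32317 + 143*(1/11) = -32317 + 13 = -32304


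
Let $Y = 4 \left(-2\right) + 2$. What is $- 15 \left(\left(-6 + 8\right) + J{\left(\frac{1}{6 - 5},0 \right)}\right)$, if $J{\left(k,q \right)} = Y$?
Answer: $60$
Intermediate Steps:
$Y = -6$ ($Y = -8 + 2 = -6$)
$J{\left(k,q \right)} = -6$
$- 15 \left(\left(-6 + 8\right) + J{\left(\frac{1}{6 - 5},0 \right)}\right) = - 15 \left(\left(-6 + 8\right) - 6\right) = - 15 \left(2 - 6\right) = \left(-15\right) \left(-4\right) = 60$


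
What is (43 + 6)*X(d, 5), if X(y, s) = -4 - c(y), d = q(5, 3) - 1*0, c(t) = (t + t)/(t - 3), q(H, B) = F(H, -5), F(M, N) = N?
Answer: -1029/4 ≈ -257.25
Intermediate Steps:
q(H, B) = -5
c(t) = 2*t/(-3 + t) (c(t) = (2*t)/(-3 + t) = 2*t/(-3 + t))
d = -5 (d = -5 - 1*0 = -5 + 0 = -5)
X(y, s) = -4 - 2*y/(-3 + y)
(43 + 6)*X(d, 5) = (43 + 6)*(6*(2 - 1*(-5))/(-3 - 5)) = 49*(6*(2 + 5)/(-8)) = 49*(6*(-⅛)*7) = 49*(-21/4) = -1029/4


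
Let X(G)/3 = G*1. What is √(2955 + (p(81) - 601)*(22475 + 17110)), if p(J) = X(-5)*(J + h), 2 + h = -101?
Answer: 6*I*√297905 ≈ 3274.8*I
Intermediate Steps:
X(G) = 3*G (X(G) = 3*(G*1) = 3*G)
h = -103 (h = -2 - 101 = -103)
p(J) = 1545 - 15*J (p(J) = (3*(-5))*(J - 103) = -15*(-103 + J) = 1545 - 15*J)
√(2955 + (p(81) - 601)*(22475 + 17110)) = √(2955 + ((1545 - 15*81) - 601)*(22475 + 17110)) = √(2955 + ((1545 - 1215) - 601)*39585) = √(2955 + (330 - 601)*39585) = √(2955 - 271*39585) = √(2955 - 10727535) = √(-10724580) = 6*I*√297905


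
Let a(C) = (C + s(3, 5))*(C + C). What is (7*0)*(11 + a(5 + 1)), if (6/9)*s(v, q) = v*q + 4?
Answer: 0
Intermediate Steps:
s(v, q) = 6 + 3*q*v/2 (s(v, q) = 3*(v*q + 4)/2 = 3*(q*v + 4)/2 = 3*(4 + q*v)/2 = 6 + 3*q*v/2)
a(C) = 2*C*(57/2 + C) (a(C) = (C + (6 + (3/2)*5*3))*(C + C) = (C + (6 + 45/2))*(2*C) = (C + 57/2)*(2*C) = (57/2 + C)*(2*C) = 2*C*(57/2 + C))
(7*0)*(11 + a(5 + 1)) = (7*0)*(11 + (5 + 1)*(57 + 2*(5 + 1))) = 0*(11 + 6*(57 + 2*6)) = 0*(11 + 6*(57 + 12)) = 0*(11 + 6*69) = 0*(11 + 414) = 0*425 = 0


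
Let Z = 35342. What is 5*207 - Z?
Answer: -34307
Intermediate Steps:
5*207 - Z = 5*207 - 1*35342 = 1035 - 35342 = -34307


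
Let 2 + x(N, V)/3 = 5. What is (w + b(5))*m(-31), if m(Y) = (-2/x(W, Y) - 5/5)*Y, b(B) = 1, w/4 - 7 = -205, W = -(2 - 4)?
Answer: -269731/9 ≈ -29970.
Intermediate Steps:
W = 2 (W = -1*(-2) = 2)
w = -792 (w = 28 + 4*(-205) = 28 - 820 = -792)
x(N, V) = 9 (x(N, V) = -6 + 3*5 = -6 + 15 = 9)
m(Y) = -11*Y/9 (m(Y) = (-2/9 - 5/5)*Y = (-2*⅑ - 5*⅕)*Y = (-2/9 - 1)*Y = -11*Y/9)
(w + b(5))*m(-31) = (-792 + 1)*(-11/9*(-31)) = -791*341/9 = -269731/9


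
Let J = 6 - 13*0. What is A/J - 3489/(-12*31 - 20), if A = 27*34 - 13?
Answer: 187847/1176 ≈ 159.73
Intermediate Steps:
J = 6 (J = 6 + 0 = 6)
A = 905 (A = 918 - 13 = 905)
A/J - 3489/(-12*31 - 20) = 905/6 - 3489/(-12*31 - 20) = 905*(⅙) - 3489/(-372 - 20) = 905/6 - 3489/(-392) = 905/6 - 3489*(-1/392) = 905/6 + 3489/392 = 187847/1176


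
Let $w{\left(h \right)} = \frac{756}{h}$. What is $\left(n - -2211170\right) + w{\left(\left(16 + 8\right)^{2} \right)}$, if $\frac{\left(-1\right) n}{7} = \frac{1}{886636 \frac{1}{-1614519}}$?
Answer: $\frac{7842061557851}{3546544} \approx 2.2112 \cdot 10^{6}$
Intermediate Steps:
$n = \frac{11301633}{886636}$ ($n = - \frac{7}{886636 \frac{1}{-1614519}} = - \frac{7}{886636 \left(- \frac{1}{1614519}\right)} = - \frac{7}{- \frac{886636}{1614519}} = \left(-7\right) \left(- \frac{1614519}{886636}\right) = \frac{11301633}{886636} \approx 12.747$)
$\left(n - -2211170\right) + w{\left(\left(16 + 8\right)^{2} \right)} = \left(\frac{11301633}{886636} - -2211170\right) + \frac{756}{\left(16 + 8\right)^{2}} = \left(\frac{11301633}{886636} + 2211170\right) + \frac{756}{24^{2}} = \frac{1960514225753}{886636} + \frac{756}{576} = \frac{1960514225753}{886636} + 756 \cdot \frac{1}{576} = \frac{1960514225753}{886636} + \frac{21}{16} = \frac{7842061557851}{3546544}$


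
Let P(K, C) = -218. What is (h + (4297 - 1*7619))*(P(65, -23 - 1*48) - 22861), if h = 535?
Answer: 64321173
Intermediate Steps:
(h + (4297 - 1*7619))*(P(65, -23 - 1*48) - 22861) = (535 + (4297 - 1*7619))*(-218 - 22861) = (535 + (4297 - 7619))*(-23079) = (535 - 3322)*(-23079) = -2787*(-23079) = 64321173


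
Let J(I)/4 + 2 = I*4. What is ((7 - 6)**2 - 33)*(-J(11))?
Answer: 5376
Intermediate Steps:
J(I) = -8 + 16*I (J(I) = -8 + 4*(I*4) = -8 + 4*(4*I) = -8 + 16*I)
((7 - 6)**2 - 33)*(-J(11)) = ((7 - 6)**2 - 33)*(-(-8 + 16*11)) = (1**2 - 33)*(-(-8 + 176)) = (1 - 33)*(-1*168) = -32*(-168) = 5376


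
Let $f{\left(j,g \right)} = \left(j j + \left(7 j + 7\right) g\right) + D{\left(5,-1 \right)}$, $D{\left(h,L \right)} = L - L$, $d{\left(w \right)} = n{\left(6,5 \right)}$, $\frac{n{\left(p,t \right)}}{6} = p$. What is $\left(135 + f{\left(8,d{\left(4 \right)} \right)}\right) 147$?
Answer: $362649$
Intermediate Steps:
$n{\left(p,t \right)} = 6 p$
$d{\left(w \right)} = 36$ ($d{\left(w \right)} = 6 \cdot 6 = 36$)
$D{\left(h,L \right)} = 0$
$f{\left(j,g \right)} = j^{2} + g \left(7 + 7 j\right)$ ($f{\left(j,g \right)} = \left(j j + \left(7 j + 7\right) g\right) + 0 = \left(j^{2} + \left(7 + 7 j\right) g\right) + 0 = \left(j^{2} + g \left(7 + 7 j\right)\right) + 0 = j^{2} + g \left(7 + 7 j\right)$)
$\left(135 + f{\left(8,d{\left(4 \right)} \right)}\right) 147 = \left(135 + \left(8^{2} + 7 \cdot 36 + 7 \cdot 36 \cdot 8\right)\right) 147 = \left(135 + \left(64 + 252 + 2016\right)\right) 147 = \left(135 + 2332\right) 147 = 2467 \cdot 147 = 362649$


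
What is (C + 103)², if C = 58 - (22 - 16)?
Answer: 24025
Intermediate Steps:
C = 52 (C = 58 - 1*6 = 58 - 6 = 52)
(C + 103)² = (52 + 103)² = 155² = 24025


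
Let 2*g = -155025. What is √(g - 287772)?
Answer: I*√1461138/2 ≈ 604.39*I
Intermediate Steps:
g = -155025/2 (g = (½)*(-155025) = -155025/2 ≈ -77513.)
√(g - 287772) = √(-155025/2 - 287772) = √(-730569/2) = I*√1461138/2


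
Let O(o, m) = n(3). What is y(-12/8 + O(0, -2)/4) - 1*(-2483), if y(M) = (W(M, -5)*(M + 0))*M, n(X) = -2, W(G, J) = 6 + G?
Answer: 2499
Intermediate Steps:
O(o, m) = -2
y(M) = M²*(6 + M) (y(M) = ((6 + M)*(M + 0))*M = ((6 + M)*M)*M = (M*(6 + M))*M = M²*(6 + M))
y(-12/8 + O(0, -2)/4) - 1*(-2483) = (-12/8 - 2/4)²*(6 + (-12/8 - 2/4)) - 1*(-2483) = (-12*⅛ - 2*¼)²*(6 + (-12*⅛ - 2*¼)) + 2483 = (-3/2 - ½)²*(6 + (-3/2 - ½)) + 2483 = (-2)²*(6 - 2) + 2483 = 4*4 + 2483 = 16 + 2483 = 2499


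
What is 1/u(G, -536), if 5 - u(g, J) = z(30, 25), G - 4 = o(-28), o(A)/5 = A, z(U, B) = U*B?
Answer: -1/745 ≈ -0.0013423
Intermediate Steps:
z(U, B) = B*U
o(A) = 5*A
G = -136 (G = 4 + 5*(-28) = 4 - 140 = -136)
u(g, J) = -745 (u(g, J) = 5 - 25*30 = 5 - 1*750 = 5 - 750 = -745)
1/u(G, -536) = 1/(-745) = -1/745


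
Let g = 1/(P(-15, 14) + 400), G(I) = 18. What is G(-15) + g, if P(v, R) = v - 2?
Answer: 6895/383 ≈ 18.003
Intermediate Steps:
P(v, R) = -2 + v
g = 1/383 (g = 1/((-2 - 15) + 400) = 1/(-17 + 400) = 1/383 ≈ 0.0026110)
G(-15) + g = 18 + 1/383 = 6895/383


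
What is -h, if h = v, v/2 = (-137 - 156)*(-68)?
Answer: -39848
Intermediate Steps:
v = 39848 (v = 2*((-137 - 156)*(-68)) = 2*(-293*(-68)) = 2*19924 = 39848)
h = 39848
-h = -1*39848 = -39848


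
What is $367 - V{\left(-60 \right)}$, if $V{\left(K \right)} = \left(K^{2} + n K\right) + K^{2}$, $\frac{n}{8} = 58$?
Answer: $21007$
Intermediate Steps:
$n = 464$ ($n = 8 \cdot 58 = 464$)
$V{\left(K \right)} = 2 K^{2} + 464 K$ ($V{\left(K \right)} = \left(K^{2} + 464 K\right) + K^{2} = 2 K^{2} + 464 K$)
$367 - V{\left(-60 \right)} = 367 - 2 \left(-60\right) \left(232 - 60\right) = 367 - 2 \left(-60\right) 172 = 367 - -20640 = 367 + 20640 = 21007$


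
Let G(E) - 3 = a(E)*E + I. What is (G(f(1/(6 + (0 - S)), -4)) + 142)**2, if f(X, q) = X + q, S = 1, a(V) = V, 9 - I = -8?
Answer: 19456921/625 ≈ 31131.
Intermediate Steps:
I = 17 (I = 9 - 1*(-8) = 9 + 8 = 17)
G(E) = 20 + E**2 (G(E) = 3 + (E*E + 17) = 3 + (E**2 + 17) = 3 + (17 + E**2) = 20 + E**2)
(G(f(1/(6 + (0 - S)), -4)) + 142)**2 = ((20 + (1/(6 + (0 - 1*1)) - 4)**2) + 142)**2 = ((20 + (1/(6 + (0 - 1)) - 4)**2) + 142)**2 = ((20 + (1/(6 - 1) - 4)**2) + 142)**2 = ((20 + (1/5 - 4)**2) + 142)**2 = ((20 + (-19/5)**2) + 142)**2 = ((20 + 361/25) + 142)**2 = (861/25 + 142)**2 = (4411/25)**2 = 19456921/625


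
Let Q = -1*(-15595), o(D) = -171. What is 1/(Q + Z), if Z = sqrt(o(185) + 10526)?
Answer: 3119/48638734 - sqrt(10355)/243193670 ≈ 6.3707e-5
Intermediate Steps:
Q = 15595
Z = sqrt(10355) (Z = sqrt(-171 + 10526) = sqrt(10355) ≈ 101.76)
1/(Q + Z) = 1/(15595 + sqrt(10355))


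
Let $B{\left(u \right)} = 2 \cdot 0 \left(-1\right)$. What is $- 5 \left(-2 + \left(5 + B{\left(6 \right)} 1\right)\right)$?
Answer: $-15$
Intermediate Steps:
$B{\left(u \right)} = 0$ ($B{\left(u \right)} = 0 \left(-1\right) = 0$)
$- 5 \left(-2 + \left(5 + B{\left(6 \right)} 1\right)\right) = - 5 \left(-2 + \left(5 + 0 \cdot 1\right)\right) = - 5 \left(-2 + \left(5 + 0\right)\right) = - 5 \left(-2 + 5\right) = \left(-5\right) 3 = -15$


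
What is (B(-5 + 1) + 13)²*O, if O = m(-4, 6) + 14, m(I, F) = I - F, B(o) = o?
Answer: 324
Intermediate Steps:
O = 4 (O = (-4 - 1*6) + 14 = (-4 - 6) + 14 = -10 + 14 = 4)
(B(-5 + 1) + 13)²*O = ((-5 + 1) + 13)²*4 = (-4 + 13)²*4 = 9²*4 = 81*4 = 324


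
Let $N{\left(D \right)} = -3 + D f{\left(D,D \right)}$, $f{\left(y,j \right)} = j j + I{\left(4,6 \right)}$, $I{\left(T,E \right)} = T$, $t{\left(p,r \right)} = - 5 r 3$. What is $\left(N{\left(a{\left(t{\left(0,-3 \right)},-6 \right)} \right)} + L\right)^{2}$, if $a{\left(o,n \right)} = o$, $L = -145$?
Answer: $8309598649$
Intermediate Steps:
$t{\left(p,r \right)} = - 15 r$
$f{\left(y,j \right)} = 4 + j^{2}$ ($f{\left(y,j \right)} = j j + 4 = j^{2} + 4 = 4 + j^{2}$)
$N{\left(D \right)} = -3 + D \left(4 + D^{2}\right)$
$\left(N{\left(a{\left(t{\left(0,-3 \right)},-6 \right)} \right)} + L\right)^{2} = \left(\left(-3 + \left(-15\right) \left(-3\right) \left(4 + \left(\left(-15\right) \left(-3\right)\right)^{2}\right)\right) - 145\right)^{2} = \left(\left(-3 + 45 \left(4 + 45^{2}\right)\right) - 145\right)^{2} = \left(\left(-3 + 45 \left(4 + 2025\right)\right) - 145\right)^{2} = \left(\left(-3 + 45 \cdot 2029\right) - 145\right)^{2} = \left(\left(-3 + 91305\right) - 145\right)^{2} = \left(91302 - 145\right)^{2} = 91157^{2} = 8309598649$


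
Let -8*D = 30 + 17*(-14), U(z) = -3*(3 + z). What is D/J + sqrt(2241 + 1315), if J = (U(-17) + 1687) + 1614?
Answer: 26/3343 + 2*sqrt(889) ≈ 59.640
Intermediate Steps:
U(z) = -9 - 3*z
J = 3343 (J = ((-9 - 3*(-17)) + 1687) + 1614 = ((-9 + 51) + 1687) + 1614 = (42 + 1687) + 1614 = 1729 + 1614 = 3343)
D = 26 (D = -(30 + 17*(-14))/8 = -(30 - 238)/8 = -1/8*(-208) = 26)
D/J + sqrt(2241 + 1315) = 26/3343 + sqrt(2241 + 1315) = 26*(1/3343) + sqrt(3556) = 26/3343 + 2*sqrt(889)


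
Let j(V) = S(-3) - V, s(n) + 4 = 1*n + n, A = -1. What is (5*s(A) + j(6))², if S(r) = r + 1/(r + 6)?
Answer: 13456/9 ≈ 1495.1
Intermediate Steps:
S(r) = r + 1/(6 + r)
s(n) = -4 + 2*n (s(n) = -4 + (1*n + n) = -4 + (n + n) = -4 + 2*n)
j(V) = -8/3 - V (j(V) = (1 + (-3)² + 6*(-3))/(6 - 3) - V = (1 + 9 - 18)/3 - V = (⅓)*(-8) - V = -8/3 - V)
(5*s(A) + j(6))² = (5*(-4 + 2*(-1)) + (-8/3 - 1*6))² = (5*(-4 - 2) + (-8/3 - 6))² = (5*(-6) - 26/3)² = (-30 - 26/3)² = (-116/3)² = 13456/9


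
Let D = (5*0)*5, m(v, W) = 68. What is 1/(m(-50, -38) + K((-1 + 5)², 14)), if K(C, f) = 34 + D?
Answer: 1/102 ≈ 0.0098039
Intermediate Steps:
D = 0 (D = 0*5 = 0)
K(C, f) = 34 (K(C, f) = 34 + 0 = 34)
1/(m(-50, -38) + K((-1 + 5)², 14)) = 1/(68 + 34) = 1/102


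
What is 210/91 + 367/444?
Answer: 18091/5772 ≈ 3.1343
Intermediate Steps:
210/91 + 367/444 = 210*(1/91) + 367*(1/444) = 30/13 + 367/444 = 18091/5772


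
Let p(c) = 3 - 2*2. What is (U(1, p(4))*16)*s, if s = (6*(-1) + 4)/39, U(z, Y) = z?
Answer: -32/39 ≈ -0.82051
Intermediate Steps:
p(c) = -1 (p(c) = 3 - 4 = -1)
s = -2/39 (s = (-6 + 4)*(1/39) = -2*1/39 = -2/39 ≈ -0.051282)
(U(1, p(4))*16)*s = (1*16)*(-2/39) = 16*(-2/39) = -32/39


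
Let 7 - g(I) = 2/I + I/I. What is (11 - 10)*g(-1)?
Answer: 8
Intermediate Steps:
g(I) = 6 - 2/I (g(I) = 7 - (2/I + I/I) = 7 - (2/I + 1) = 7 - (1 + 2/I) = 7 + (-1 - 2/I) = 6 - 2/I)
(11 - 10)*g(-1) = (11 - 10)*(6 - 2/(-1)) = 1*(6 - 2*(-1)) = 1*(6 + 2) = 1*8 = 8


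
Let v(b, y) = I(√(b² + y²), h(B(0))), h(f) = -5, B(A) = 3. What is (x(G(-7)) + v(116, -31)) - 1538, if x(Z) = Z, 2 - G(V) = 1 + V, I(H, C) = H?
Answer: -1530 + √14417 ≈ -1409.9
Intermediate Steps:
G(V) = 1 - V (G(V) = 2 - (1 + V) = 2 + (-1 - V) = 1 - V)
v(b, y) = √(b² + y²)
(x(G(-7)) + v(116, -31)) - 1538 = ((1 - 1*(-7)) + √(116² + (-31)²)) - 1538 = ((1 + 7) + √(13456 + 961)) - 1538 = (8 + √14417) - 1538 = -1530 + √14417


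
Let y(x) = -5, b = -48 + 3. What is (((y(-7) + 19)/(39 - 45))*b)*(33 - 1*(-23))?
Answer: 5880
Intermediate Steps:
b = -45
(((y(-7) + 19)/(39 - 45))*b)*(33 - 1*(-23)) = (((-5 + 19)/(39 - 45))*(-45))*(33 - 1*(-23)) = ((14/(-6))*(-45))*(33 + 23) = ((14*(-1/6))*(-45))*56 = -7/3*(-45)*56 = 105*56 = 5880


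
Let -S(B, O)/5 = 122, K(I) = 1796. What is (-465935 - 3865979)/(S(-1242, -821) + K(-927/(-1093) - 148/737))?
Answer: -2165957/593 ≈ -3652.5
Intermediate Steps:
S(B, O) = -610 (S(B, O) = -5*122 = -610)
(-465935 - 3865979)/(S(-1242, -821) + K(-927/(-1093) - 148/737)) = (-465935 - 3865979)/(-610 + 1796) = -4331914/1186 = -4331914*1/1186 = -2165957/593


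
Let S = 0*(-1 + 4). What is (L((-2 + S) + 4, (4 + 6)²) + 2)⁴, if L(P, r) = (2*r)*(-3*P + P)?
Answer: 405519334416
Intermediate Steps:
S = 0 (S = 0*3 = 0)
L(P, r) = -4*P*r (L(P, r) = (2*r)*(-2*P) = -4*P*r)
(L((-2 + S) + 4, (4 + 6)²) + 2)⁴ = (-4*((-2 + 0) + 4)*(4 + 6)² + 2)⁴ = (-4*(-2 + 4)*10² + 2)⁴ = (-4*2*100 + 2)⁴ = (-800 + 2)⁴ = (-798)⁴ = 405519334416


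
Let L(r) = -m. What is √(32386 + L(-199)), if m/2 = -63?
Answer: 16*√127 ≈ 180.31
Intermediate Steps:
m = -126 (m = 2*(-63) = -126)
L(r) = 126 (L(r) = -1*(-126) = 126)
√(32386 + L(-199)) = √(32386 + 126) = √32512 = 16*√127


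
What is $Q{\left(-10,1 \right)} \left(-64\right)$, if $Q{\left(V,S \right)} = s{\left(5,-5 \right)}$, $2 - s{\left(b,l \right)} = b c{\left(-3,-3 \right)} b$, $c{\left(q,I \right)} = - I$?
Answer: $4672$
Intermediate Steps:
$s{\left(b,l \right)} = 2 - 3 b^{2}$ ($s{\left(b,l \right)} = 2 - b \left(\left(-1\right) \left(-3\right)\right) b = 2 - b 3 b = 2 - 3 b b = 2 - 3 b^{2}$)
$Q{\left(V,S \right)} = -73$ ($Q{\left(V,S \right)} = 2 - 3 \cdot 5^{2} = 2 - 75 = -73$)
$Q{\left(-10,1 \right)} \left(-64\right) = \left(-73\right) \left(-64\right) = 4672$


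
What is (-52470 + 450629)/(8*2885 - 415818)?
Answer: -398159/392738 ≈ -1.0138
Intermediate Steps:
(-52470 + 450629)/(8*2885 - 415818) = 398159/(23080 - 415818) = 398159/(-392738) = 398159*(-1/392738) = -398159/392738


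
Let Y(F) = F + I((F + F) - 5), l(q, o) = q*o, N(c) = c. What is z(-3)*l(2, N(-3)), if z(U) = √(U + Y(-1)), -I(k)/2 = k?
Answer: -6*√10 ≈ -18.974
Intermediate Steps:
I(k) = -2*k
l(q, o) = o*q
Y(F) = 10 - 3*F (Y(F) = F - 2*((F + F) - 5) = F - 2*(2*F - 5) = F - 2*(-5 + 2*F) = F + (10 - 4*F) = 10 - 3*F)
z(U) = √(13 + U) (z(U) = √(U + (10 - 3*(-1))) = √(U + (10 + 3)) = √(U + 13) = √(13 + U))
z(-3)*l(2, N(-3)) = √(13 - 3)*(-3*2) = √10*(-6) = -6*√10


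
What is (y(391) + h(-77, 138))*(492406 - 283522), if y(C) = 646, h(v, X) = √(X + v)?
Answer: 134939064 + 208884*√61 ≈ 1.3657e+8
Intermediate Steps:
(y(391) + h(-77, 138))*(492406 - 283522) = (646 + √(138 - 77))*(492406 - 283522) = (646 + √61)*208884 = 134939064 + 208884*√61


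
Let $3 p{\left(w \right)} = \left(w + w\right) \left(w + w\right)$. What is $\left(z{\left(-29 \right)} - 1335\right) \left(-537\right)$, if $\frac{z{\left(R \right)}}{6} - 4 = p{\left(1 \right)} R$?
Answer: $828591$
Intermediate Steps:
$p{\left(w \right)} = \frac{4 w^{2}}{3}$ ($p{\left(w \right)} = \frac{\left(w + w\right) \left(w + w\right)}{3} = \frac{2 w 2 w}{3} = \frac{4 w^{2}}{3}$)
$z{\left(R \right)} = 24 + 8 R$ ($z{\left(R \right)} = 24 + 6 \frac{4 \cdot 1^{2}}{3} R = 24 + 6 \cdot \frac{4}{3} \cdot 1 R = 24 + 6 \frac{4 R}{3} = 24 + 8 R$)
$\left(z{\left(-29 \right)} - 1335\right) \left(-537\right) = \left(\left(24 + 8 \left(-29\right)\right) - 1335\right) \left(-537\right) = \left(\left(24 - 232\right) - 1335\right) \left(-537\right) = \left(-208 - 1335\right) \left(-537\right) = \left(-1543\right) \left(-537\right) = 828591$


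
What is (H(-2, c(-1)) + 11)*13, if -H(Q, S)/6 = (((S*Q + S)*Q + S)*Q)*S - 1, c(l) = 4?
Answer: 7709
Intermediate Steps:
H(Q, S) = 6 - 6*Q*S*(S + Q*(S + Q*S)) (H(Q, S) = -6*((((S*Q + S)*Q + S)*Q)*S - 1) = -6*((((Q*S + S)*Q + S)*Q)*S - 1) = -6*((((S + Q*S)*Q + S)*Q)*S - 1) = -6*(((Q*(S + Q*S) + S)*Q)*S - 1) = -6*(((S + Q*(S + Q*S))*Q)*S - 1) = -6*((Q*(S + Q*(S + Q*S)))*S - 1) = -6*(Q*S*(S + Q*(S + Q*S)) - 1) = -6*(-1 + Q*S*(S + Q*(S + Q*S))) = 6 - 6*Q*S*(S + Q*(S + Q*S)))
(H(-2, c(-1)) + 11)*13 = ((6 - 6*(-2)*4² - 6*(-2)²*4² - 6*(-2)³*4²) + 11)*13 = ((6 - 6*(-2)*16 - 6*4*16 - 6*(-8)*16) + 11)*13 = ((6 + 192 - 384 + 768) + 11)*13 = (582 + 11)*13 = 593*13 = 7709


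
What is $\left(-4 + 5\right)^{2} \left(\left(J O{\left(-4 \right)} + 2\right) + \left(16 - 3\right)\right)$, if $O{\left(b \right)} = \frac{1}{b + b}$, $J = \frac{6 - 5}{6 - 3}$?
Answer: $\frac{359}{24} \approx 14.958$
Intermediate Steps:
$J = \frac{1}{3}$ ($J = 1 \cdot \frac{1}{3} = \frac{1}{3} \approx 0.33333$)
$O{\left(b \right)} = \frac{1}{2 b}$
$\left(-4 + 5\right)^{2} \left(\left(J O{\left(-4 \right)} + 2\right) + \left(16 - 3\right)\right) = \left(-4 + 5\right)^{2} \left(\left(\frac{\frac{1}{2} \frac{1}{-4}}{3} + 2\right) + \left(16 - 3\right)\right) = 1^{2} \left(\left(\frac{\frac{1}{2} \left(- \frac{1}{4}\right)}{3} + 2\right) + \left(16 - 3\right)\right) = 1 \left(\left(\frac{1}{3} \left(- \frac{1}{8}\right) + 2\right) + 13\right) = 1 \left(\left(- \frac{1}{24} + 2\right) + 13\right) = 1 \left(\frac{47}{24} + 13\right) = 1 \cdot \frac{359}{24} = \frac{359}{24}$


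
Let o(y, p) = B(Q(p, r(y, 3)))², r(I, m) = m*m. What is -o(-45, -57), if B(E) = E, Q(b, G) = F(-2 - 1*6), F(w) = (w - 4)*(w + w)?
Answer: -36864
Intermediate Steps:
r(I, m) = m²
F(w) = 2*w*(-4 + w) (F(w) = (-4 + w)*(2*w) = 2*w*(-4 + w))
Q(b, G) = 192 (Q(b, G) = 2*(-2 - 1*6)*(-4 + (-2 - 1*6)) = 2*(-2 - 6)*(-4 + (-2 - 6)) = 2*(-8)*(-4 - 8) = 2*(-8)*(-12) = 192)
o(y, p) = 36864 (o(y, p) = 192² = 36864)
-o(-45, -57) = -1*36864 = -36864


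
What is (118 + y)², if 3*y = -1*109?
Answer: 60025/9 ≈ 6669.4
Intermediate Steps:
y = -109/3 (y = (-1*109)/3 = (⅓)*(-109) = -109/3 ≈ -36.333)
(118 + y)² = (118 - 109/3)² = (245/3)² = 60025/9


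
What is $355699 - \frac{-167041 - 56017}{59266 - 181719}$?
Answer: $\frac{43556186589}{122453} \approx 3.557 \cdot 10^{5}$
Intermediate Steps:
$355699 - \frac{-167041 - 56017}{59266 - 181719} = 355699 - - \frac{223058}{-122453} = 355699 - \left(-223058\right) \left(- \frac{1}{122453}\right) = 355699 - \frac{223058}{122453} = \frac{43556186589}{122453}$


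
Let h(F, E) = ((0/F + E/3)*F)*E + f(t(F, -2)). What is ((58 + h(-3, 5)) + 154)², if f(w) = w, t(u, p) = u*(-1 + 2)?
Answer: 33856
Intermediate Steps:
t(u, p) = u (t(u, p) = u*1 = u)
h(F, E) = F + F*E²/3 (h(F, E) = ((0/F + E/3)*F)*E + F = ((0 + E*(⅓))*F)*E + F = ((0 + E/3)*F)*E + F = ((E/3)*F)*E + F = (E*F/3)*E + F = F*E²/3 + F = F + F*E²/3)
((58 + h(-3, 5)) + 154)² = ((58 + (⅓)*(-3)*(3 + 5²)) + 154)² = ((58 + (⅓)*(-3)*(3 + 25)) + 154)² = ((58 + (⅓)*(-3)*28) + 154)² = ((58 - 28) + 154)² = (30 + 154)² = 184² = 33856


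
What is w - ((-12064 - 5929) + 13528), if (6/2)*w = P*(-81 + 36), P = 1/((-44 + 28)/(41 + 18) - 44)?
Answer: 11663465/2612 ≈ 4465.3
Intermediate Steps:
P = -59/2612 (P = 1/(-16/59 - 44) = 1/(-2612/59) = -59/2612 ≈ -0.022588)
w = 885/2612 (w = (-59*(-81 + 36)/2612)/3 = (-59/2612*(-45))/3 = (⅓)*(2655/2612) = 885/2612 ≈ 0.33882)
w - ((-12064 - 5929) + 13528) = 885/2612 - ((-12064 - 5929) + 13528) = 885/2612 - (-17993 + 13528) = 885/2612 - 1*(-4465) = 885/2612 + 4465 = 11663465/2612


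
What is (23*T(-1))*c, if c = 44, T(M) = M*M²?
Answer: -1012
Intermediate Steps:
T(M) = M³
(23*T(-1))*c = (23*(-1)³)*44 = (23*(-1))*44 = -23*44 = -1012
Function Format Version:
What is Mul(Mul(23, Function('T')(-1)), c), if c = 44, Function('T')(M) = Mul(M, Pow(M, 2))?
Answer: -1012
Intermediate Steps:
Function('T')(M) = Pow(M, 3)
Mul(Mul(23, Function('T')(-1)), c) = Mul(Mul(23, Pow(-1, 3)), 44) = Mul(Mul(23, -1), 44) = Mul(-23, 44) = -1012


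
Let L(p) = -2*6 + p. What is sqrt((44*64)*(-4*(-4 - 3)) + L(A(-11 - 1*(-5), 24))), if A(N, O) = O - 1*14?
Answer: sqrt(78846) ≈ 280.80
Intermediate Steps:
A(N, O) = -14 + O (A(N, O) = O - 14 = -14 + O)
L(p) = -12 + p
sqrt((44*64)*(-4*(-4 - 3)) + L(A(-11 - 1*(-5), 24))) = sqrt((44*64)*(-4*(-4 - 3)) + (-12 + (-14 + 24))) = sqrt(2816*(-4*(-7)) + (-12 + 10)) = sqrt(2816*28 - 2) = sqrt(78848 - 2) = sqrt(78846)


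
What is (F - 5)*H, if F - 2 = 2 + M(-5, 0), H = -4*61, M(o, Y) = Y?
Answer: 244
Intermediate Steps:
H = -244
F = 4 (F = 2 + (2 + 0) = 2 + 2 = 4)
(F - 5)*H = (4 - 5)*(-244) = -1*(-244) = 244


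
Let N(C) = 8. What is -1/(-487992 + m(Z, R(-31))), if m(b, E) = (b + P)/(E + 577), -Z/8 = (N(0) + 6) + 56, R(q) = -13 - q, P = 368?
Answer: 595/290355432 ≈ 2.0492e-6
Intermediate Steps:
Z = -560 (Z = -8*((8 + 6) + 56) = -8*(14 + 56) = -8*70 = -560)
m(b, E) = (368 + b)/(577 + E) (m(b, E) = (b + 368)/(E + 577) = (368 + b)/(577 + E))
-1/(-487992 + m(Z, R(-31))) = -1/(-487992 + (368 - 560)/(577 + (-13 - 1*(-31)))) = -1/(-487992 - 192/(577 + (-13 + 31))) = -1/(-487992 - 192/(577 + 18)) = -1/(-487992 - 192/595) = -1/(-290355432/595) = -1*(-595/290355432) = 595/290355432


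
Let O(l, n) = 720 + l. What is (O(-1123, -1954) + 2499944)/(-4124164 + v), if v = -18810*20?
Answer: -227231/409124 ≈ -0.55541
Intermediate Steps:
v = -376200
(O(-1123, -1954) + 2499944)/(-4124164 + v) = ((720 - 1123) + 2499944)/(-4124164 - 376200) = (-403 + 2499944)/(-4500364) = 2499541*(-1/4500364) = -227231/409124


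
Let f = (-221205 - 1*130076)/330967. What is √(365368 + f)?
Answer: 5*√32671008778889/47281 ≈ 604.46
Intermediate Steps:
f = -50183/47281 (f = (-221205 - 130076)*(1/330967) = -351281*1/330967 = -50183/47281 ≈ -1.0614)
√(365368 + f) = √(365368 - 50183/47281) = √(17274914225/47281) = 5*√32671008778889/47281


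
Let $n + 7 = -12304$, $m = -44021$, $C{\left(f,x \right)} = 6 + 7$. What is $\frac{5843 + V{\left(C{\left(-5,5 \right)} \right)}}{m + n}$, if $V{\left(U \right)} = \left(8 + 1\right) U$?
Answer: $- \frac{1490}{14083} \approx -0.1058$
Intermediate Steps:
$C{\left(f,x \right)} = 13$
$V{\left(U \right)} = 9 U$
$n = -12311$ ($n = -7 - 12304 = -12311$)
$\frac{5843 + V{\left(C{\left(-5,5 \right)} \right)}}{m + n} = \frac{5843 + 9 \cdot 13}{-44021 - 12311} = \frac{5843 + 117}{-56332} = 5960 \left(- \frac{1}{56332}\right) = - \frac{1490}{14083}$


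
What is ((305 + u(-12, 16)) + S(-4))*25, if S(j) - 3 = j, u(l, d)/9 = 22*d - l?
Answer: 89500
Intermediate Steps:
u(l, d) = -9*l + 198*d (u(l, d) = 9*(22*d - l) = 9*(-l + 22*d) = -9*l + 198*d)
S(j) = 3 + j
((305 + u(-12, 16)) + S(-4))*25 = ((305 + (-9*(-12) + 198*16)) + (3 - 4))*25 = ((305 + (108 + 3168)) - 1)*25 = ((305 + 3276) - 1)*25 = (3581 - 1)*25 = 3580*25 = 89500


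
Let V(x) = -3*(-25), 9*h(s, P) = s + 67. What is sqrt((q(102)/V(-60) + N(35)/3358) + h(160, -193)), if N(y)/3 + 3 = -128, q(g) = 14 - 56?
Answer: sqrt(62274502886)/50370 ≈ 4.9543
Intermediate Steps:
q(g) = -42
h(s, P) = 67/9 + s/9 (h(s, P) = (s + 67)/9 = (67 + s)/9 = 67/9 + s/9)
N(y) = -393 (N(y) = -9 + 3*(-128) = -9 - 384 = -393)
V(x) = 75
sqrt((q(102)/V(-60) + N(35)/3358) + h(160, -193)) = sqrt((-42/75 - 393/3358) + (67/9 + (1/9)*160)) = sqrt((-42*1/75 - 393*1/3358) + (67/9 + 160/9)) = sqrt((-14/25 - 393/3358) + 227/9) = sqrt(-56837/83950 + 227/9) = sqrt(18545117/755550) = sqrt(62274502886)/50370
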